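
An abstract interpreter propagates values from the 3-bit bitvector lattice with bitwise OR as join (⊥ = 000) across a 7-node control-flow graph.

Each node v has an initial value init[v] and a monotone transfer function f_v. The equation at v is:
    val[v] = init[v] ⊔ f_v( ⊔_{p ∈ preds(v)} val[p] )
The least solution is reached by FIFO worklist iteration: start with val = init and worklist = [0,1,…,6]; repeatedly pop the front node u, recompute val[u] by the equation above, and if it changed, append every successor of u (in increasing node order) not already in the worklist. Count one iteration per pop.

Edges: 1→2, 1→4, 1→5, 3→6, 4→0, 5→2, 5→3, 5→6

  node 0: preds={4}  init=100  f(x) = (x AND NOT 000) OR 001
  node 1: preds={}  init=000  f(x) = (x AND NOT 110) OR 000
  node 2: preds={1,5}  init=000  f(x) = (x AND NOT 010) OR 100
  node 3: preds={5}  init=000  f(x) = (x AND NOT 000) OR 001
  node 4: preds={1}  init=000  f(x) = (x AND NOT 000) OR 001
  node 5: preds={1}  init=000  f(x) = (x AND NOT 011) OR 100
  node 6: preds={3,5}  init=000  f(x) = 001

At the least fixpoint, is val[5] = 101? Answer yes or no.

no

Worklist (11 pops):
  #1 pop 0: in=000 → 101 (was 100); enqueue []
  #2 pop 1: in=000 → 000 (no change)
  #3 pop 2: in=000 → 100 (was 000); enqueue []
  #4 pop 3: in=000 → 001 (was 000); enqueue []
  #5 pop 4: in=000 → 001 (was 000); enqueue [0]
  #6 pop 5: in=000 → 100 (was 000); enqueue [2,3]
  #7 pop 6: in=101 → 001 (was 000); enqueue []
  #8 pop 0: in=001 → 101 (no change)
  #9 pop 2: in=100 → 100 (no change)
  #10 pop 3: in=100 → 101 (was 001); enqueue [6]
  #11 pop 6: in=101 → 001 (no change)

Fixpoint:
  val[0] = 101
  val[1] = 000
  val[2] = 100
  val[3] = 101
  val[4] = 001
  val[5] = 100
  val[6] = 001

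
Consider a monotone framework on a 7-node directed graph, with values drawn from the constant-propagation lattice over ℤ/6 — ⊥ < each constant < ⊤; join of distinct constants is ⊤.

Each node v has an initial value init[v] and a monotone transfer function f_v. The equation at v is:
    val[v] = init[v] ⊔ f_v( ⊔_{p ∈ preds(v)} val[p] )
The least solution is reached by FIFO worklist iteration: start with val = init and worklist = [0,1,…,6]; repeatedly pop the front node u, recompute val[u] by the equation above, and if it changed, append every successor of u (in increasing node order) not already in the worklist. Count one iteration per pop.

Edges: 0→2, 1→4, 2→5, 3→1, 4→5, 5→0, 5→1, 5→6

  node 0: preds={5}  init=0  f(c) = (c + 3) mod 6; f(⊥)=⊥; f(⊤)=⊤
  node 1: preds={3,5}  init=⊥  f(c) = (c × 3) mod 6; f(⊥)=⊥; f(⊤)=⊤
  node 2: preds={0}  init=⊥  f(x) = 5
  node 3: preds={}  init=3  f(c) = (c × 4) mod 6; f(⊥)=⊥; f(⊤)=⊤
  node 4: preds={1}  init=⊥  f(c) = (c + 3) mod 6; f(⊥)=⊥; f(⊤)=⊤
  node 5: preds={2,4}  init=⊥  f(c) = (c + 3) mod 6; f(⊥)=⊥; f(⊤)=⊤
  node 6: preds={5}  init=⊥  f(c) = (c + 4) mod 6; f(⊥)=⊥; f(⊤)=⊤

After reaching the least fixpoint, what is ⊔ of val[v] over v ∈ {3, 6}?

Worklist (12 pops):
  #1 pop 0: in=⊥ → 0 (no change)
  #2 pop 1: in=3 → 3 (was ⊥); enqueue []
  #3 pop 2: in=0 → 5 (was ⊥); enqueue []
  #4 pop 3: in=⊥ → 3 (no change)
  #5 pop 4: in=3 → 0 (was ⊥); enqueue []
  #6 pop 5: in=⊤ → ⊤ (was ⊥); enqueue [0,1]
  #7 pop 6: in=⊤ → ⊤ (was ⊥); enqueue []
  #8 pop 0: in=⊤ → ⊤ (was 0); enqueue [2]
  #9 pop 1: in=⊤ → ⊤ (was 3); enqueue [4]
  #10 pop 2: in=⊤ → 5 (no change)
  #11 pop 4: in=⊤ → ⊤ (was 0); enqueue [5]
  #12 pop 5: in=⊤ → ⊤ (no change)

Fixpoint:
  val[0] = ⊤
  val[1] = ⊤
  val[2] = 5
  val[3] = 3
  val[4] = ⊤
  val[5] = ⊤
  val[6] = ⊤

⊤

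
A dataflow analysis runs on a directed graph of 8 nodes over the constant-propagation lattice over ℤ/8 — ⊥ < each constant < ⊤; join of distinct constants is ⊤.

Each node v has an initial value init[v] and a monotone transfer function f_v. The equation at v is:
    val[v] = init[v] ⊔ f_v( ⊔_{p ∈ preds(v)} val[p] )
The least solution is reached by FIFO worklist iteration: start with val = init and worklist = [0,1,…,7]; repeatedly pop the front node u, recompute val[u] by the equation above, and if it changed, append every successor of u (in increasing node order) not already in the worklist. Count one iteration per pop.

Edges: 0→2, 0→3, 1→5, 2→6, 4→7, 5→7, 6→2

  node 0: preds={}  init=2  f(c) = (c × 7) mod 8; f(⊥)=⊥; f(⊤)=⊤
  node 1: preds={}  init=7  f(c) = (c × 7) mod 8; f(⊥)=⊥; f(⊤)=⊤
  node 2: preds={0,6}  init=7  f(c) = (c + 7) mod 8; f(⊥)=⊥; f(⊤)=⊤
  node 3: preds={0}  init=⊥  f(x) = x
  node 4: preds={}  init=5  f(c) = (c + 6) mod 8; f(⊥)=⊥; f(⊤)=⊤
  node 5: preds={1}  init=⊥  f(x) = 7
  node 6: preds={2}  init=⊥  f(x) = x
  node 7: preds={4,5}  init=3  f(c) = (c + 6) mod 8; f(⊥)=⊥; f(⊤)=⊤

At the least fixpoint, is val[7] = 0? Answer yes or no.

no

Worklist (9 pops):
  #1 pop 0: in=⊥ → 2 (no change)
  #2 pop 1: in=⊥ → 7 (no change)
  #3 pop 2: in=2 → ⊤ (was 7); enqueue []
  #4 pop 3: in=2 → 2 (was ⊥); enqueue []
  #5 pop 4: in=⊥ → 5 (no change)
  #6 pop 5: in=7 → 7 (was ⊥); enqueue []
  #7 pop 6: in=⊤ → ⊤ (was ⊥); enqueue [2]
  #8 pop 7: in=⊤ → ⊤ (was 3); enqueue []
  #9 pop 2: in=⊤ → ⊤ (no change)

Fixpoint:
  val[0] = 2
  val[1] = 7
  val[2] = ⊤
  val[3] = 2
  val[4] = 5
  val[5] = 7
  val[6] = ⊤
  val[7] = ⊤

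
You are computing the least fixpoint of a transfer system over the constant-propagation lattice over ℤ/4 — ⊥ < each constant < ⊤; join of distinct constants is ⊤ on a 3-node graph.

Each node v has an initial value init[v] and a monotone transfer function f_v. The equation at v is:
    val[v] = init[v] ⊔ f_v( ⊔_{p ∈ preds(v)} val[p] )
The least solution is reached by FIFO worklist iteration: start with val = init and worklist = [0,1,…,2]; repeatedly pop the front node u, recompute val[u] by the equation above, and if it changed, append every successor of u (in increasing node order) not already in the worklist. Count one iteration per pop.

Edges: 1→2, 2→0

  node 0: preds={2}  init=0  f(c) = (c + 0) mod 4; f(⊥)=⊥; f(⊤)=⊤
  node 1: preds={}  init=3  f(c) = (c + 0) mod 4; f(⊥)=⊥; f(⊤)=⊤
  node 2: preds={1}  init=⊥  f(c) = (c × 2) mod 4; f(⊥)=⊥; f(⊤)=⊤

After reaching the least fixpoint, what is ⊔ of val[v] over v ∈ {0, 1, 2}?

Trace (4 dequeues):
  [1] u=0 | in ⊥ | out 0 | ==
  [2] u=1 | in ⊥ | out 3 | ==
  [3] u=2 | in 3 | out 2 | prev ⊥ | push {0}
  [4] u=0 | in 2 | out ⊤ | prev 0 | push {}

Converged values:
  [0] ⊤
  [1] 3
  [2] 2

⊤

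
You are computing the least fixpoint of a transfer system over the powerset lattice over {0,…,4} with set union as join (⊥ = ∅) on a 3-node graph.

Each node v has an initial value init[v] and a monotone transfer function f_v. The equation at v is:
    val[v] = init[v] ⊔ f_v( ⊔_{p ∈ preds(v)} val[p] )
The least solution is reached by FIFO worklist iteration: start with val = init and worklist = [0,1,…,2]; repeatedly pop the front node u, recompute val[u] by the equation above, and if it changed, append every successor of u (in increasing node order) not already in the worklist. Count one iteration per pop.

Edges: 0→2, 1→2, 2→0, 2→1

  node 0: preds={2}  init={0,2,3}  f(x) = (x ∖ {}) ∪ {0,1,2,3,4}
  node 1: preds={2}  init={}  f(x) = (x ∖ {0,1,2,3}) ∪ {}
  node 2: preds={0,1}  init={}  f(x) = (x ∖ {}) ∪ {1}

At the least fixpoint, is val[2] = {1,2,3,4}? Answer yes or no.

Iteration log — 6 steps:
  step 1. node 0  ⊔preds={}  new={0,1,2,3,4}  old={0,2,3}  +wl: 
  step 2. node 1  ⊔preds={}  new={}  stable
  step 3. node 2  ⊔preds={0,1,2,3,4}  new={0,1,2,3,4}  old={}  +wl: 0,1
  step 4. node 0  ⊔preds={0,1,2,3,4}  new={0,1,2,3,4}  stable
  step 5. node 1  ⊔preds={0,1,2,3,4}  new={4}  old={}  +wl: 2
  step 6. node 2  ⊔preds={0,1,2,3,4}  new={0,1,2,3,4}  stable

Least fixpoint reached:
  node 0: {0,1,2,3,4}
  node 1: {4}
  node 2: {0,1,2,3,4}

no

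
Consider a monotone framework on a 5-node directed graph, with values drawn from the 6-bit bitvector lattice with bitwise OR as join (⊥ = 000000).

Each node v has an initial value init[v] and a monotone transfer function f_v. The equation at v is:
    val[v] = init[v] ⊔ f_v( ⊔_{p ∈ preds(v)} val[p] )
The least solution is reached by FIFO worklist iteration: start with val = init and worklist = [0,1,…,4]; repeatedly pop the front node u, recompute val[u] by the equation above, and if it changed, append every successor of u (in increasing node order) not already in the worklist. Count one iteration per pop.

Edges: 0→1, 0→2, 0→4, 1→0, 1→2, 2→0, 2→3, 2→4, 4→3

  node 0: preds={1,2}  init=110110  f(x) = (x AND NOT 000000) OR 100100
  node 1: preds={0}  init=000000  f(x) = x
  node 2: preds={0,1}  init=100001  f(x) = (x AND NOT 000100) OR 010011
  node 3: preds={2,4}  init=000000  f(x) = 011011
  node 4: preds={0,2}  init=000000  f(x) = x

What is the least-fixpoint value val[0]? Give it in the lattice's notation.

Worklist (7 pops):
  #1 pop 0: in=100001 → 110111 (was 110110); enqueue []
  #2 pop 1: in=110111 → 110111 (was 000000); enqueue [0]
  #3 pop 2: in=110111 → 110011 (was 100001); enqueue []
  #4 pop 3: in=110011 → 011011 (was 000000); enqueue []
  #5 pop 4: in=110111 → 110111 (was 000000); enqueue [3]
  #6 pop 0: in=110111 → 110111 (no change)
  #7 pop 3: in=110111 → 011011 (no change)

Fixpoint:
  val[0] = 110111
  val[1] = 110111
  val[2] = 110011
  val[3] = 011011
  val[4] = 110111

110111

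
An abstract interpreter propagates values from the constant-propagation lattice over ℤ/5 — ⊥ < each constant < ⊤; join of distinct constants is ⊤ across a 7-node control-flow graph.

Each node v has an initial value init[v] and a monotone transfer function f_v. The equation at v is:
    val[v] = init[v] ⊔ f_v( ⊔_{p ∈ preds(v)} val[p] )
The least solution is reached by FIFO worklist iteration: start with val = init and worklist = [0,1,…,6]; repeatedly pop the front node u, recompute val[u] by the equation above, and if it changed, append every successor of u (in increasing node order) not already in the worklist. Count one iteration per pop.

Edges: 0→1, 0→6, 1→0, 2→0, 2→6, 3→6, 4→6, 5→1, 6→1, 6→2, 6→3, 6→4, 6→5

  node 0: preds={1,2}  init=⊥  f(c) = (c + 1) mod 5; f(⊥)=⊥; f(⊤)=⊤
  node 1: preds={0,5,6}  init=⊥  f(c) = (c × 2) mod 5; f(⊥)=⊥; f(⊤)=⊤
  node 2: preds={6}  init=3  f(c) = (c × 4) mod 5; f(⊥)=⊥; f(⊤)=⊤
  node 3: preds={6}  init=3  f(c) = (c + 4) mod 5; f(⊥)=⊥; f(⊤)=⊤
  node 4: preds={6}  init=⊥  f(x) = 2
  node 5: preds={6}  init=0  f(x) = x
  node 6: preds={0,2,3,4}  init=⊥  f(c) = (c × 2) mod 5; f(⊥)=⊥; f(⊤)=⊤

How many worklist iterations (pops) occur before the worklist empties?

Trace (16 dequeues):
  [1] u=0 | in 3 | out 4 | prev ⊥ | push {}
  [2] u=1 | in ⊤ | out ⊤ | prev ⊥ | push {0}
  [3] u=2 | in ⊥ | out 3 | ==
  [4] u=3 | in ⊥ | out 3 | ==
  [5] u=4 | in ⊥ | out 2 | prev ⊥ | push {}
  [6] u=5 | in ⊥ | out 0 | ==
  [7] u=6 | in ⊤ | out ⊤ | prev ⊥ | push {1,2,3,4,5}
  [8] u=0 | in ⊤ | out ⊤ | prev 4 | push {6}
  [9] u=1 | in ⊤ | out ⊤ | ==
  [10] u=2 | in ⊤ | out ⊤ | prev 3 | push {0}
  [11] u=3 | in ⊤ | out ⊤ | prev 3 | push {}
  [12] u=4 | in ⊤ | out 2 | ==
  [13] u=5 | in ⊤ | out ⊤ | prev 0 | push {1}
  [14] u=6 | in ⊤ | out ⊤ | ==
  [15] u=0 | in ⊤ | out ⊤ | ==
  [16] u=1 | in ⊤ | out ⊤ | ==

Converged values:
  [0] ⊤
  [1] ⊤
  [2] ⊤
  [3] ⊤
  [4] 2
  [5] ⊤
  [6] ⊤

16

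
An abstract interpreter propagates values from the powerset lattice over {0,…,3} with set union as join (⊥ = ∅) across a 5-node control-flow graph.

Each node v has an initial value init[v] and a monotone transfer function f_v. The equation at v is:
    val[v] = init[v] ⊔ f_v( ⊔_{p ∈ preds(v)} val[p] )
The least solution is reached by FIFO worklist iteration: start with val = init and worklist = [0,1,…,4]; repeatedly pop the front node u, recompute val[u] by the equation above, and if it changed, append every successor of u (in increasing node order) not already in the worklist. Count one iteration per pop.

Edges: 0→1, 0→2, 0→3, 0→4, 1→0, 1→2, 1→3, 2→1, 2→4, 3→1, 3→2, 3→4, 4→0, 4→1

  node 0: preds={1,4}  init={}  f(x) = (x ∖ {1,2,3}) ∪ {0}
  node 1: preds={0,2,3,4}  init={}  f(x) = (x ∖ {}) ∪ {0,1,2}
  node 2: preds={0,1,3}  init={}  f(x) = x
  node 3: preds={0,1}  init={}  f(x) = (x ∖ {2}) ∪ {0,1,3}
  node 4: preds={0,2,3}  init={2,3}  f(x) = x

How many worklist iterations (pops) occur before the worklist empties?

Iteration log — 8 steps:
  step 1. node 0  ⊔preds={2,3}  new={0}  old={}  +wl: 
  step 2. node 1  ⊔preds={0,2,3}  new={0,1,2,3}  old={}  +wl: 0
  step 3. node 2  ⊔preds={0,1,2,3}  new={0,1,2,3}  old={}  +wl: 1
  step 4. node 3  ⊔preds={0,1,2,3}  new={0,1,3}  old={}  +wl: 2
  step 5. node 4  ⊔preds={0,1,2,3}  new={0,1,2,3}  old={2,3}  +wl: 
  step 6. node 0  ⊔preds={0,1,2,3}  new={0}  stable
  step 7. node 1  ⊔preds={0,1,2,3}  new={0,1,2,3}  stable
  step 8. node 2  ⊔preds={0,1,2,3}  new={0,1,2,3}  stable

Least fixpoint reached:
  node 0: {0}
  node 1: {0,1,2,3}
  node 2: {0,1,2,3}
  node 3: {0,1,3}
  node 4: {0,1,2,3}

8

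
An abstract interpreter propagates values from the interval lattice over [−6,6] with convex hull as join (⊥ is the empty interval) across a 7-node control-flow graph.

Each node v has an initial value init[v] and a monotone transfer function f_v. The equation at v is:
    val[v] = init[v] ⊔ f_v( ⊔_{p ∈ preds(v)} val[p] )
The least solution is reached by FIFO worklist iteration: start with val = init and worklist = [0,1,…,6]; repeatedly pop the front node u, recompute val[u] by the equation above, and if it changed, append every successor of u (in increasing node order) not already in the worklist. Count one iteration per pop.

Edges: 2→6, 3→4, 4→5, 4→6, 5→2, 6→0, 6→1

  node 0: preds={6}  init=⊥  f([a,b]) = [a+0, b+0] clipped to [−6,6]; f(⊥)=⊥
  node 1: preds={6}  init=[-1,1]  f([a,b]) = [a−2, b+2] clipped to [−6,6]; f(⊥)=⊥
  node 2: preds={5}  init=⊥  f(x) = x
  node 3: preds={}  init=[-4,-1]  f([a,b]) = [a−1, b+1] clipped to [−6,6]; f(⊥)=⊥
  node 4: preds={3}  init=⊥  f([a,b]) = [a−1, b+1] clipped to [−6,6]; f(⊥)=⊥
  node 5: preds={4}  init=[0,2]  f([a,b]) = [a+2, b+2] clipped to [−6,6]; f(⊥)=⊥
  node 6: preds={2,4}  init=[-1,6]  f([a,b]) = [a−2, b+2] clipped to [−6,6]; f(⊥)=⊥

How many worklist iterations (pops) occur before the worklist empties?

Worklist (11 pops):
  #1 pop 0: in=[-1,6] → [-1,6] (was ⊥); enqueue []
  #2 pop 1: in=[-1,6] → [-3,6] (was [-1,1]); enqueue []
  #3 pop 2: in=[0,2] → [0,2] (was ⊥); enqueue []
  #4 pop 3: in=⊥ → [-4,-1] (no change)
  #5 pop 4: in=[-4,-1] → [-5,0] (was ⊥); enqueue []
  #6 pop 5: in=[-5,0] → [-3,2] (was [0,2]); enqueue [2]
  #7 pop 6: in=[-5,2] → [-6,6] (was [-1,6]); enqueue [0,1]
  #8 pop 2: in=[-3,2] → [-3,2] (was [0,2]); enqueue [6]
  #9 pop 0: in=[-6,6] → [-6,6] (was [-1,6]); enqueue []
  #10 pop 1: in=[-6,6] → [-6,6] (was [-3,6]); enqueue []
  #11 pop 6: in=[-5,2] → [-6,6] (no change)

Fixpoint:
  val[0] = [-6,6]
  val[1] = [-6,6]
  val[2] = [-3,2]
  val[3] = [-4,-1]
  val[4] = [-5,0]
  val[5] = [-3,2]
  val[6] = [-6,6]

11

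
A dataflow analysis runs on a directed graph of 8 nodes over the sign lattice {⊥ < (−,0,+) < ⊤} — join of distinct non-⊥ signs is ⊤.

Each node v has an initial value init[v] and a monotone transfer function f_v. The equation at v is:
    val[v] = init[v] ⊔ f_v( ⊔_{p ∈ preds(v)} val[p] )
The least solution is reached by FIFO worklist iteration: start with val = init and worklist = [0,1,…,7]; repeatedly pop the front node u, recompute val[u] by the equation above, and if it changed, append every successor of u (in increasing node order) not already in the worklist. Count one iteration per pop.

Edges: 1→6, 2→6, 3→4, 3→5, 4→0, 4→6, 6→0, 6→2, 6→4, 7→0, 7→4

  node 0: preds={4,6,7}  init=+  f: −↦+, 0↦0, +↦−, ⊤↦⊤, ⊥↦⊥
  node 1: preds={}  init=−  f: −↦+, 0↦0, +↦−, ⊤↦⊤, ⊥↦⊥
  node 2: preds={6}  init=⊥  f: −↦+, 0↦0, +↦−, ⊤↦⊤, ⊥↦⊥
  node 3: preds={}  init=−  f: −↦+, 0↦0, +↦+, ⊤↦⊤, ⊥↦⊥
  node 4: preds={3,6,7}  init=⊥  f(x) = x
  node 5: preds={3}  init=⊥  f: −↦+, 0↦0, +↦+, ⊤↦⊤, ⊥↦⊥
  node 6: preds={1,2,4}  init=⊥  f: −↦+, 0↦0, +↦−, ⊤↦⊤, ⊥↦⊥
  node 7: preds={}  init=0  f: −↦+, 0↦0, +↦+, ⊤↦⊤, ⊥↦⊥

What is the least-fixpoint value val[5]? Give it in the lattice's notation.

+

Trace (12 dequeues):
  [1] u=0 | in 0 | out ⊤ | prev + | push {}
  [2] u=1 | in ⊥ | out − | ==
  [3] u=2 | in ⊥ | out ⊥ | ==
  [4] u=3 | in ⊥ | out − | ==
  [5] u=4 | in ⊤ | out ⊤ | prev ⊥ | push {0}
  [6] u=5 | in − | out + | prev ⊥ | push {}
  [7] u=6 | in ⊤ | out ⊤ | prev ⊥ | push {2,4}
  [8] u=7 | in ⊥ | out 0 | ==
  [9] u=0 | in ⊤ | out ⊤ | ==
  [10] u=2 | in ⊤ | out ⊤ | prev ⊥ | push {6}
  [11] u=4 | in ⊤ | out ⊤ | ==
  [12] u=6 | in ⊤ | out ⊤ | ==

Converged values:
  [0] ⊤
  [1] −
  [2] ⊤
  [3] −
  [4] ⊤
  [5] +
  [6] ⊤
  [7] 0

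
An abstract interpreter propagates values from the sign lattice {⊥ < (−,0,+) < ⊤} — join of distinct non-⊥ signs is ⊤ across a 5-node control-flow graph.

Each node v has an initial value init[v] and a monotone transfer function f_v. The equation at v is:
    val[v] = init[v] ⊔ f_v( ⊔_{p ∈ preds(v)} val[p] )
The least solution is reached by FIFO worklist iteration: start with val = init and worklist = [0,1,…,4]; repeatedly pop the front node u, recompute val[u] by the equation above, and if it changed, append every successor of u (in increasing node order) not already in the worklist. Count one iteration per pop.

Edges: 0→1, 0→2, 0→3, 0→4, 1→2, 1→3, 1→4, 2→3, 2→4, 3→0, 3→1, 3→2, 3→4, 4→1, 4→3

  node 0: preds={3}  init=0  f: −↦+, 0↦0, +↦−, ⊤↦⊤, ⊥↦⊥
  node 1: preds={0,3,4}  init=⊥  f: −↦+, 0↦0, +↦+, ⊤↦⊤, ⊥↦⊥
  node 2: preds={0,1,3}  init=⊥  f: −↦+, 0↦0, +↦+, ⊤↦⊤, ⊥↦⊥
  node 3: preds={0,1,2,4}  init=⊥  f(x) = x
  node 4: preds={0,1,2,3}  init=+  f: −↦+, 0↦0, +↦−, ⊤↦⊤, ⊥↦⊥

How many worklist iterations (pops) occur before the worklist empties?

Trace (10 dequeues):
  [1] u=0 | in ⊥ | out 0 | ==
  [2] u=1 | in ⊤ | out ⊤ | prev ⊥ | push {}
  [3] u=2 | in ⊤ | out ⊤ | prev ⊥ | push {}
  [4] u=3 | in ⊤ | out ⊤ | prev ⊥ | push {0,1,2}
  [5] u=4 | in ⊤ | out ⊤ | prev + | push {3}
  [6] u=0 | in ⊤ | out ⊤ | prev 0 | push {4}
  [7] u=1 | in ⊤ | out ⊤ | ==
  [8] u=2 | in ⊤ | out ⊤ | ==
  [9] u=3 | in ⊤ | out ⊤ | ==
  [10] u=4 | in ⊤ | out ⊤ | ==

Converged values:
  [0] ⊤
  [1] ⊤
  [2] ⊤
  [3] ⊤
  [4] ⊤

10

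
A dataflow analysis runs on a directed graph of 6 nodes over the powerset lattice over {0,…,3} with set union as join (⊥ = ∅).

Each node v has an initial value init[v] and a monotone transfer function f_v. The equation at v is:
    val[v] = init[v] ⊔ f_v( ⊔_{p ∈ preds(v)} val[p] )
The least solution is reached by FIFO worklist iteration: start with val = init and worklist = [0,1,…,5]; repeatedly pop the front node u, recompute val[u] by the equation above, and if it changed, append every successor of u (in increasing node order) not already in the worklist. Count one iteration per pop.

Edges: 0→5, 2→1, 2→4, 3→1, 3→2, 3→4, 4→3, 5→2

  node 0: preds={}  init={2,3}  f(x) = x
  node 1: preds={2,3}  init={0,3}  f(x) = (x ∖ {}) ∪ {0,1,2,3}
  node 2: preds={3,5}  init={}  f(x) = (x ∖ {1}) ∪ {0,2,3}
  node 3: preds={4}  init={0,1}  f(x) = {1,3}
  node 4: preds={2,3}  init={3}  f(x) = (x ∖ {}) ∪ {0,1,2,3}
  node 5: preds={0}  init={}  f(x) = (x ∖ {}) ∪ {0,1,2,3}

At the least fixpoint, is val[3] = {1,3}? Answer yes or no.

Trace (9 dequeues):
  [1] u=0 | in {} | out {2,3} | ==
  [2] u=1 | in {0,1} | out {0,1,2,3} | prev {0,3} | push {}
  [3] u=2 | in {0,1} | out {0,2,3} | prev {} | push {1}
  [4] u=3 | in {3} | out {0,1,3} | prev {0,1} | push {2}
  [5] u=4 | in {0,1,2,3} | out {0,1,2,3} | prev {3} | push {3}
  [6] u=5 | in {2,3} | out {0,1,2,3} | prev {} | push {}
  [7] u=1 | in {0,1,2,3} | out {0,1,2,3} | ==
  [8] u=2 | in {0,1,2,3} | out {0,2,3} | ==
  [9] u=3 | in {0,1,2,3} | out {0,1,3} | ==

Converged values:
  [0] {2,3}
  [1] {0,1,2,3}
  [2] {0,2,3}
  [3] {0,1,3}
  [4] {0,1,2,3}
  [5] {0,1,2,3}

no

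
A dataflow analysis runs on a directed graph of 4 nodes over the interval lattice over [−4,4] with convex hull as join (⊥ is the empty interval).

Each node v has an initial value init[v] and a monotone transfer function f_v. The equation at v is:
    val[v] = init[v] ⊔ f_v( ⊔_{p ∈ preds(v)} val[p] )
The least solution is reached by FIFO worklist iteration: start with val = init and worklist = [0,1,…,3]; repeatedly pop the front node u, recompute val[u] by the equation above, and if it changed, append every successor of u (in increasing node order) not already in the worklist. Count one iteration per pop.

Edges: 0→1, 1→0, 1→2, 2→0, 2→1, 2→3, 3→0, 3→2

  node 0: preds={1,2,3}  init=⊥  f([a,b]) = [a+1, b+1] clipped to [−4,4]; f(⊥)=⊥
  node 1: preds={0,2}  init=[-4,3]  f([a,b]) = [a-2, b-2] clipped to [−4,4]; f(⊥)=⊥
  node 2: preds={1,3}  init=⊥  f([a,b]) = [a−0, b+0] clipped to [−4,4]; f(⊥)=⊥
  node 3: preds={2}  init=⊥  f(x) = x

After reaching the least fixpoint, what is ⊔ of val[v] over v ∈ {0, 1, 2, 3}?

Worklist (7 pops):
  #1 pop 0: in=[-4,3] → [-3,4] (was ⊥); enqueue []
  #2 pop 1: in=[-3,4] → [-4,3] (no change)
  #3 pop 2: in=[-4,3] → [-4,3] (was ⊥); enqueue [0,1]
  #4 pop 3: in=[-4,3] → [-4,3] (was ⊥); enqueue [2]
  #5 pop 0: in=[-4,3] → [-3,4] (no change)
  #6 pop 1: in=[-4,4] → [-4,3] (no change)
  #7 pop 2: in=[-4,3] → [-4,3] (no change)

Fixpoint:
  val[0] = [-3,4]
  val[1] = [-4,3]
  val[2] = [-4,3]
  val[3] = [-4,3]

[-4,4]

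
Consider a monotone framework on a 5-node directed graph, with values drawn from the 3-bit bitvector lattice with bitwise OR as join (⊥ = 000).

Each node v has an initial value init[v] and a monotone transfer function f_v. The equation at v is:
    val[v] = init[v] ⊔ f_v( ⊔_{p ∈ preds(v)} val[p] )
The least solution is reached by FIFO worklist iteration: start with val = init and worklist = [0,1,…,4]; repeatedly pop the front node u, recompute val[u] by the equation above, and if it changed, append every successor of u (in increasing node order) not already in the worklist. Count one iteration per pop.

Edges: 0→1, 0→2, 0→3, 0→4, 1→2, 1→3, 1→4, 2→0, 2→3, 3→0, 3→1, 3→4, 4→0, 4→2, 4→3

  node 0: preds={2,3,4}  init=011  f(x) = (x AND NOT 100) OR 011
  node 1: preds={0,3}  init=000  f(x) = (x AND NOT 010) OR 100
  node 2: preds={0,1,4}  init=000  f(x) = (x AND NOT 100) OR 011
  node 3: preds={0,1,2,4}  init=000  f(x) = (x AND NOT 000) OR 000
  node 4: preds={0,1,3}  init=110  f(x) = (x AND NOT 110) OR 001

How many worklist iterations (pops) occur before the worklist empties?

Iteration log — 9 steps:
  step 1. node 0  ⊔preds=110  new=011  stable
  step 2. node 1  ⊔preds=011  new=101  old=000  +wl: 
  step 3. node 2  ⊔preds=111  new=011  old=000  +wl: 0
  step 4. node 3  ⊔preds=111  new=111  old=000  +wl: 1
  step 5. node 4  ⊔preds=111  new=111  old=110  +wl: 2,3
  step 6. node 0  ⊔preds=111  new=011  stable
  step 7. node 1  ⊔preds=111  new=101  stable
  step 8. node 2  ⊔preds=111  new=011  stable
  step 9. node 3  ⊔preds=111  new=111  stable

Least fixpoint reached:
  node 0: 011
  node 1: 101
  node 2: 011
  node 3: 111
  node 4: 111

9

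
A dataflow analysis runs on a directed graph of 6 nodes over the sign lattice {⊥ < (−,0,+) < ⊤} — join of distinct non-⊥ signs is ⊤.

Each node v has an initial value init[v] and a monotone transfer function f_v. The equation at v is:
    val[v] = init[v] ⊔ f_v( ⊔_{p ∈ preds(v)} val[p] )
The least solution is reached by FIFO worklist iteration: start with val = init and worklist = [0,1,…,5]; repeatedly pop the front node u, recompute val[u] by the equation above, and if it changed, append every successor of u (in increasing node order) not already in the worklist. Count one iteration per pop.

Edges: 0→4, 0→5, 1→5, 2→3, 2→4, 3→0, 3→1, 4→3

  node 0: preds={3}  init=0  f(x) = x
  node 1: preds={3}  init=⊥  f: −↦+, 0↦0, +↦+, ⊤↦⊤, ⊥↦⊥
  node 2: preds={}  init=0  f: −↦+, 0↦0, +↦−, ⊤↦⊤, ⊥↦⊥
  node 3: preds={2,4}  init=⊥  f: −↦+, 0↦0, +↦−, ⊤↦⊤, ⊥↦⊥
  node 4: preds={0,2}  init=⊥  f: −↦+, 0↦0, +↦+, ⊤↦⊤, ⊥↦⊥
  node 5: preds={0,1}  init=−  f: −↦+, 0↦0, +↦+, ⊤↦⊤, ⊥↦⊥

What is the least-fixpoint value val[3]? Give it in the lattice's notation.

0

Worklist (10 pops):
  #1 pop 0: in=⊥ → 0 (no change)
  #2 pop 1: in=⊥ → ⊥ (no change)
  #3 pop 2: in=⊥ → 0 (no change)
  #4 pop 3: in=0 → 0 (was ⊥); enqueue [0,1]
  #5 pop 4: in=0 → 0 (was ⊥); enqueue [3]
  #6 pop 5: in=0 → ⊤ (was −); enqueue []
  #7 pop 0: in=0 → 0 (no change)
  #8 pop 1: in=0 → 0 (was ⊥); enqueue [5]
  #9 pop 3: in=0 → 0 (no change)
  #10 pop 5: in=0 → ⊤ (no change)

Fixpoint:
  val[0] = 0
  val[1] = 0
  val[2] = 0
  val[3] = 0
  val[4] = 0
  val[5] = ⊤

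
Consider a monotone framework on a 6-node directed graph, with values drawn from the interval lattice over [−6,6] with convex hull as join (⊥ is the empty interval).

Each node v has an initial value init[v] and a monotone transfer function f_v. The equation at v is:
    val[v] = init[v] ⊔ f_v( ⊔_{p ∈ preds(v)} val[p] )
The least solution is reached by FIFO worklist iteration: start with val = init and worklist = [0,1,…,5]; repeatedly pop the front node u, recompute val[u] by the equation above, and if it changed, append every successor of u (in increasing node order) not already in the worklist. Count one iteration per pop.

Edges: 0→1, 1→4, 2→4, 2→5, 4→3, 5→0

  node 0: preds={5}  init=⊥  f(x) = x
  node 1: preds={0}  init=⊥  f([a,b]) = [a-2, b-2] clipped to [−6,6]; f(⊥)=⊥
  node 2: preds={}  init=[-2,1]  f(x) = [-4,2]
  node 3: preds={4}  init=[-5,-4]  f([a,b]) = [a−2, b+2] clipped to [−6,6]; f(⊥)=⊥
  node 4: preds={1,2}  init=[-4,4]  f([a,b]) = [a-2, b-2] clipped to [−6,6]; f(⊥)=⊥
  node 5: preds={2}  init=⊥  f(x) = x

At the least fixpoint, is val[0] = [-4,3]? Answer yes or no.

Trace (10 dequeues):
  [1] u=0 | in ⊥ | out ⊥ | ==
  [2] u=1 | in ⊥ | out ⊥ | ==
  [3] u=2 | in ⊥ | out [-4,2] | prev [-2,1] | push {}
  [4] u=3 | in [-4,4] | out [-6,6] | prev [-5,-4] | push {}
  [5] u=4 | in [-4,2] | out [-6,4] | prev [-4,4] | push {3}
  [6] u=5 | in [-4,2] | out [-4,2] | prev ⊥ | push {0}
  [7] u=3 | in [-6,4] | out [-6,6] | ==
  [8] u=0 | in [-4,2] | out [-4,2] | prev ⊥ | push {1}
  [9] u=1 | in [-4,2] | out [-6,0] | prev ⊥ | push {4}
  [10] u=4 | in [-6,2] | out [-6,4] | ==

Converged values:
  [0] [-4,2]
  [1] [-6,0]
  [2] [-4,2]
  [3] [-6,6]
  [4] [-6,4]
  [5] [-4,2]

no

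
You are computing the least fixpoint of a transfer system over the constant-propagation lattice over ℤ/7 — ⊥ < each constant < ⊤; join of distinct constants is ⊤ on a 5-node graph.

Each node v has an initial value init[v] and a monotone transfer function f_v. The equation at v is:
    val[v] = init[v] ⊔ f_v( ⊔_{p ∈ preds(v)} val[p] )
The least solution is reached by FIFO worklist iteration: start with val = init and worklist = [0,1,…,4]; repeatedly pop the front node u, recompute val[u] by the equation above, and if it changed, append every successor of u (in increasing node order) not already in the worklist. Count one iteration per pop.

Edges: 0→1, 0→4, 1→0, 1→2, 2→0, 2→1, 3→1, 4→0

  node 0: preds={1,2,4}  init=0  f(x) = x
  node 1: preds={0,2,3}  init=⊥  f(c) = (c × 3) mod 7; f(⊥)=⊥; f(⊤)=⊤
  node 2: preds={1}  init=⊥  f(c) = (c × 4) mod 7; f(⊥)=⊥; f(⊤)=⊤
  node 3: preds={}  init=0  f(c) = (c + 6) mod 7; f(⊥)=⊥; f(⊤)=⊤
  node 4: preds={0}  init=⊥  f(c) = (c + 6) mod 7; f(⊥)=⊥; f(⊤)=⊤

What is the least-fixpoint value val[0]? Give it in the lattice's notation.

⊤

Iteration log — 12 steps:
  step 1. node 0  ⊔preds=⊥  new=0  stable
  step 2. node 1  ⊔preds=0  new=0  old=⊥  +wl: 0
  step 3. node 2  ⊔preds=0  new=0  old=⊥  +wl: 1
  step 4. node 3  ⊔preds=⊥  new=0  stable
  step 5. node 4  ⊔preds=0  new=6  old=⊥  +wl: 
  step 6. node 0  ⊔preds=⊤  new=⊤  old=0  +wl: 4
  step 7. node 1  ⊔preds=⊤  new=⊤  old=0  +wl: 0,2
  step 8. node 4  ⊔preds=⊤  new=⊤  old=6  +wl: 
  step 9. node 0  ⊔preds=⊤  new=⊤  stable
  step 10. node 2  ⊔preds=⊤  new=⊤  old=0  +wl: 0,1
  step 11. node 0  ⊔preds=⊤  new=⊤  stable
  step 12. node 1  ⊔preds=⊤  new=⊤  stable

Least fixpoint reached:
  node 0: ⊤
  node 1: ⊤
  node 2: ⊤
  node 3: 0
  node 4: ⊤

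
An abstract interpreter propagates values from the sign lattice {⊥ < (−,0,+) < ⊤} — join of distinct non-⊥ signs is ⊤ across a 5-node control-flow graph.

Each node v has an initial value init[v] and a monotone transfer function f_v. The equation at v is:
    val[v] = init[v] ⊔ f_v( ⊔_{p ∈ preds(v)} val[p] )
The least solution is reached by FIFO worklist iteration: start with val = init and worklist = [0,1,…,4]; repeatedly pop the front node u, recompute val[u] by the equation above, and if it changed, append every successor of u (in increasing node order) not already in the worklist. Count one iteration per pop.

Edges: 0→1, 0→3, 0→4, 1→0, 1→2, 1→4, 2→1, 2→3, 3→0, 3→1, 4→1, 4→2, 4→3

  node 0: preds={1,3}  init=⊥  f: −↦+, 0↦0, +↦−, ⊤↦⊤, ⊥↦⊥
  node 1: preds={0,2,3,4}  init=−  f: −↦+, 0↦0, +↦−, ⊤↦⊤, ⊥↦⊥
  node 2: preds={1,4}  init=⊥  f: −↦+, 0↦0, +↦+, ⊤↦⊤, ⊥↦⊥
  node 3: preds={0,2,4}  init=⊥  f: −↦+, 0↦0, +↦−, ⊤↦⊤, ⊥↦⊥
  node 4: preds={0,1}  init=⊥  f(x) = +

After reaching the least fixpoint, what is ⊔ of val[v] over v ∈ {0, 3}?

⊤

Trace (12 dequeues):
  [1] u=0 | in − | out + | prev ⊥ | push {}
  [2] u=1 | in + | out − | ==
  [3] u=2 | in − | out + | prev ⊥ | push {1}
  [4] u=3 | in + | out − | prev ⊥ | push {0}
  [5] u=4 | in ⊤ | out + | prev ⊥ | push {2,3}
  [6] u=1 | in ⊤ | out ⊤ | prev − | push {4}
  [7] u=0 | in ⊤ | out ⊤ | prev + | push {1}
  [8] u=2 | in ⊤ | out ⊤ | prev + | push {}
  [9] u=3 | in ⊤ | out ⊤ | prev − | push {0}
  [10] u=4 | in ⊤ | out + | ==
  [11] u=1 | in ⊤ | out ⊤ | ==
  [12] u=0 | in ⊤ | out ⊤ | ==

Converged values:
  [0] ⊤
  [1] ⊤
  [2] ⊤
  [3] ⊤
  [4] +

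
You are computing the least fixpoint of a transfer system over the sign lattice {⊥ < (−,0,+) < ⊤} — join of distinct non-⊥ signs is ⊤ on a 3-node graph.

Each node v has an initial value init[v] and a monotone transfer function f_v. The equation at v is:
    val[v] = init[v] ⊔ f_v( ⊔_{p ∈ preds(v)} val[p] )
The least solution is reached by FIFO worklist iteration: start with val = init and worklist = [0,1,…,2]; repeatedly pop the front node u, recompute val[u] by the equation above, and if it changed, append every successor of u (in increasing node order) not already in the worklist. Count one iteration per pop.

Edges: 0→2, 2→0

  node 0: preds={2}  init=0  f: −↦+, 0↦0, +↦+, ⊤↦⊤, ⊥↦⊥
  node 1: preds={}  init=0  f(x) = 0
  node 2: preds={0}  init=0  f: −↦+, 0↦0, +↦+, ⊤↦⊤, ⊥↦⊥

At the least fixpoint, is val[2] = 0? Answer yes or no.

Worklist (3 pops):
  #1 pop 0: in=0 → 0 (no change)
  #2 pop 1: in=⊥ → 0 (no change)
  #3 pop 2: in=0 → 0 (no change)

Fixpoint:
  val[0] = 0
  val[1] = 0
  val[2] = 0

yes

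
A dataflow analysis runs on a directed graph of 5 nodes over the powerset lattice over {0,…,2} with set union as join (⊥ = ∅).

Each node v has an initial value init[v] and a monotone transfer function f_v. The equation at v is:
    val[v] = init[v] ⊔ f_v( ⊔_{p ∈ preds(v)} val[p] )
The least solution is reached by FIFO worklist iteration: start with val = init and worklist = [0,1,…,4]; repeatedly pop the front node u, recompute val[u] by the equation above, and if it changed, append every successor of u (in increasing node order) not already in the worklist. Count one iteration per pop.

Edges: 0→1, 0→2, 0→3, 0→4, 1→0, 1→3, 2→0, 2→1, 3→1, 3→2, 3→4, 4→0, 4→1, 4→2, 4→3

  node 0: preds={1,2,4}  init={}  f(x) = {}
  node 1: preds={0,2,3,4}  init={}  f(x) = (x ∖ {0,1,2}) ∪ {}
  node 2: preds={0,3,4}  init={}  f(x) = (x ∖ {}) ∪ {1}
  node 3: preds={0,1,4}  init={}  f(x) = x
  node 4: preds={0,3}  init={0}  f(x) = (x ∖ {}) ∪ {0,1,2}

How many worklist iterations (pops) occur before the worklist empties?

13

Worklist (13 pops):
  #1 pop 0: in={0} → {} (no change)
  #2 pop 1: in={0} → {} (no change)
  #3 pop 2: in={0} → {0,1} (was {}); enqueue [0,1]
  #4 pop 3: in={0} → {0} (was {}); enqueue [2]
  #5 pop 4: in={0} → {0,1,2} (was {0}); enqueue [3]
  #6 pop 0: in={0,1,2} → {} (no change)
  #7 pop 1: in={0,1,2} → {} (no change)
  #8 pop 2: in={0,1,2} → {0,1,2} (was {0,1}); enqueue [0,1]
  #9 pop 3: in={0,1,2} → {0,1,2} (was {0}); enqueue [2,4]
  #10 pop 0: in={0,1,2} → {} (no change)
  #11 pop 1: in={0,1,2} → {} (no change)
  #12 pop 2: in={0,1,2} → {0,1,2} (no change)
  #13 pop 4: in={0,1,2} → {0,1,2} (no change)

Fixpoint:
  val[0] = {}
  val[1] = {}
  val[2] = {0,1,2}
  val[3] = {0,1,2}
  val[4] = {0,1,2}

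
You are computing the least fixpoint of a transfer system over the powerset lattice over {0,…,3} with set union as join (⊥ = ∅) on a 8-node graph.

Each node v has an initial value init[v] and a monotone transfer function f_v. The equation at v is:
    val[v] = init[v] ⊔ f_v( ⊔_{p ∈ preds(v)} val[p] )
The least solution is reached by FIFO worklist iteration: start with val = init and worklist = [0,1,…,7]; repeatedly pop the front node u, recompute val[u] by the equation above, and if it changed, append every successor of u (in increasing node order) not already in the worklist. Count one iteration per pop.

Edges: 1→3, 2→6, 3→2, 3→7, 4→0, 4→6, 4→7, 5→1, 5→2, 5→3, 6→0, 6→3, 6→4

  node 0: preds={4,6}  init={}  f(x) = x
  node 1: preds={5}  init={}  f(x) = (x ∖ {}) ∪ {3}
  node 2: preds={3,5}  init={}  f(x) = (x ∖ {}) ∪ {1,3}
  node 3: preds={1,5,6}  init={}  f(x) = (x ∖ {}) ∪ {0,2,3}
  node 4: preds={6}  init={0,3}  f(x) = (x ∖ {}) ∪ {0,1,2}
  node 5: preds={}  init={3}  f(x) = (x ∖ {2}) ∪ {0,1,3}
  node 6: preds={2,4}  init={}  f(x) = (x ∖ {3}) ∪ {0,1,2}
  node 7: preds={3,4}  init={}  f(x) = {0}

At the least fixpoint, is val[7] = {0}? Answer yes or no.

yes

Iteration log — 16 steps:
  step 1. node 0  ⊔preds={0,3}  new={0,3}  old={}  +wl: 
  step 2. node 1  ⊔preds={3}  new={3}  old={}  +wl: 
  step 3. node 2  ⊔preds={3}  new={1,3}  old={}  +wl: 
  step 4. node 3  ⊔preds={3}  new={0,2,3}  old={}  +wl: 2
  step 5. node 4  ⊔preds={}  new={0,1,2,3}  old={0,3}  +wl: 0
  step 6. node 5  ⊔preds={}  new={0,1,3}  old={3}  +wl: 1,3
  step 7. node 6  ⊔preds={0,1,2,3}  new={0,1,2}  old={}  +wl: 4
  step 8. node 7  ⊔preds={0,1,2,3}  new={0}  old={}  +wl: 
  step 9. node 2  ⊔preds={0,1,2,3}  new={0,1,2,3}  old={1,3}  +wl: 6
  step 10. node 0  ⊔preds={0,1,2,3}  new={0,1,2,3}  old={0,3}  +wl: 
  step 11. node 1  ⊔preds={0,1,3}  new={0,1,3}  old={3}  +wl: 
  step 12. node 3  ⊔preds={0,1,2,3}  new={0,1,2,3}  old={0,2,3}  +wl: 2,7
  step 13. node 4  ⊔preds={0,1,2}  new={0,1,2,3}  stable
  step 14. node 6  ⊔preds={0,1,2,3}  new={0,1,2}  stable
  step 15. node 2  ⊔preds={0,1,2,3}  new={0,1,2,3}  stable
  step 16. node 7  ⊔preds={0,1,2,3}  new={0}  stable

Least fixpoint reached:
  node 0: {0,1,2,3}
  node 1: {0,1,3}
  node 2: {0,1,2,3}
  node 3: {0,1,2,3}
  node 4: {0,1,2,3}
  node 5: {0,1,3}
  node 6: {0,1,2}
  node 7: {0}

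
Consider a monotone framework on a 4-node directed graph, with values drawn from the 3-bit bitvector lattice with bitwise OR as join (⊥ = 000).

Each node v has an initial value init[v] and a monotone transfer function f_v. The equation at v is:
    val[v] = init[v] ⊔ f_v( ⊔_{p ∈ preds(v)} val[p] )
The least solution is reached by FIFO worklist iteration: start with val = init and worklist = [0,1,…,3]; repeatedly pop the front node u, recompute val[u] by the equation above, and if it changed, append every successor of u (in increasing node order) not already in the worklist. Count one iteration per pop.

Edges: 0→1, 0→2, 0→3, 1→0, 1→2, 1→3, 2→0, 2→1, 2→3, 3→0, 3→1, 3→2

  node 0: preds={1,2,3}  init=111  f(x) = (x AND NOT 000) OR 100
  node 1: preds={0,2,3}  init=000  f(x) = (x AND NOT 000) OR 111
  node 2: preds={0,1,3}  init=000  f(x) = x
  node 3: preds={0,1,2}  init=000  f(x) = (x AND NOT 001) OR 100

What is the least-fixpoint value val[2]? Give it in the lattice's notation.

111

Trace (7 dequeues):
  [1] u=0 | in 000 | out 111 | ==
  [2] u=1 | in 111 | out 111 | prev 000 | push {0}
  [3] u=2 | in 111 | out 111 | prev 000 | push {1}
  [4] u=3 | in 111 | out 110 | prev 000 | push {2}
  [5] u=0 | in 111 | out 111 | ==
  [6] u=1 | in 111 | out 111 | ==
  [7] u=2 | in 111 | out 111 | ==

Converged values:
  [0] 111
  [1] 111
  [2] 111
  [3] 110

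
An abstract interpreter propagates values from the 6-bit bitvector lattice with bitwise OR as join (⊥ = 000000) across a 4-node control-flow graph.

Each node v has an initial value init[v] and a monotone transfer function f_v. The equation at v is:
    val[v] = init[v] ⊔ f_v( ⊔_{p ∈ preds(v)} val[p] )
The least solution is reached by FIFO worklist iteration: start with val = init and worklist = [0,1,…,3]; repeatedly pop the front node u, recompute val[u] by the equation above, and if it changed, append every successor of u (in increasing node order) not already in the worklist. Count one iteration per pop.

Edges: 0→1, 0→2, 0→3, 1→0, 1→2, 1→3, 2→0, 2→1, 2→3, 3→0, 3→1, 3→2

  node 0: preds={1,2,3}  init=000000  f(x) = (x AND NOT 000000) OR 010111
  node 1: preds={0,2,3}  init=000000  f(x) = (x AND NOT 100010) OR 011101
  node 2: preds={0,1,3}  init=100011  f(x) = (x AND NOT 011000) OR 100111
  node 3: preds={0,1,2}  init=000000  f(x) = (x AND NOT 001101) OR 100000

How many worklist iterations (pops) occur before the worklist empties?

8

Iteration log — 8 steps:
  step 1. node 0  ⊔preds=100011  new=110111  old=000000  +wl: 
  step 2. node 1  ⊔preds=110111  new=011101  old=000000  +wl: 0
  step 3. node 2  ⊔preds=111111  new=100111  old=100011  +wl: 1
  step 4. node 3  ⊔preds=111111  new=110010  old=000000  +wl: 2
  step 5. node 0  ⊔preds=111111  new=111111  old=110111  +wl: 3
  step 6. node 1  ⊔preds=111111  new=011101  stable
  step 7. node 2  ⊔preds=111111  new=100111  stable
  step 8. node 3  ⊔preds=111111  new=110010  stable

Least fixpoint reached:
  node 0: 111111
  node 1: 011101
  node 2: 100111
  node 3: 110010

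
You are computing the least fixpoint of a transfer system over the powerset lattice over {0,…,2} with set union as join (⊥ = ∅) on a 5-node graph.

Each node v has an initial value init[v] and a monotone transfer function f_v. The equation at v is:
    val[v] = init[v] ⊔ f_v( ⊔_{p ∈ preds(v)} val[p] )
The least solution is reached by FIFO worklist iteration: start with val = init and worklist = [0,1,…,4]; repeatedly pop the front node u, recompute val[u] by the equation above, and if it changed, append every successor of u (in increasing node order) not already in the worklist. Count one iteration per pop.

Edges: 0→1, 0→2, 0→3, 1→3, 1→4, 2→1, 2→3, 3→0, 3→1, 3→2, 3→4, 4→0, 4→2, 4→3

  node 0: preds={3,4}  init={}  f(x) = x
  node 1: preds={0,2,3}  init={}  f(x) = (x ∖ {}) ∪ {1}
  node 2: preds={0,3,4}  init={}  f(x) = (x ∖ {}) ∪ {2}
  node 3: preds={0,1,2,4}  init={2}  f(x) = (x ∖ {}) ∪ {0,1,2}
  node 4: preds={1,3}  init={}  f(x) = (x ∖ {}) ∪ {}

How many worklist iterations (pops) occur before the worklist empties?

Worklist (11 pops):
  #1 pop 0: in={2} → {2} (was {}); enqueue []
  #2 pop 1: in={2} → {1,2} (was {}); enqueue []
  #3 pop 2: in={2} → {2} (was {}); enqueue [1]
  #4 pop 3: in={1,2} → {0,1,2} (was {2}); enqueue [0,2]
  #5 pop 4: in={0,1,2} → {0,1,2} (was {}); enqueue [3]
  #6 pop 1: in={0,1,2} → {0,1,2} (was {1,2}); enqueue [4]
  #7 pop 0: in={0,1,2} → {0,1,2} (was {2}); enqueue [1]
  #8 pop 2: in={0,1,2} → {0,1,2} (was {2}); enqueue []
  #9 pop 3: in={0,1,2} → {0,1,2} (no change)
  #10 pop 4: in={0,1,2} → {0,1,2} (no change)
  #11 pop 1: in={0,1,2} → {0,1,2} (no change)

Fixpoint:
  val[0] = {0,1,2}
  val[1] = {0,1,2}
  val[2] = {0,1,2}
  val[3] = {0,1,2}
  val[4] = {0,1,2}

11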